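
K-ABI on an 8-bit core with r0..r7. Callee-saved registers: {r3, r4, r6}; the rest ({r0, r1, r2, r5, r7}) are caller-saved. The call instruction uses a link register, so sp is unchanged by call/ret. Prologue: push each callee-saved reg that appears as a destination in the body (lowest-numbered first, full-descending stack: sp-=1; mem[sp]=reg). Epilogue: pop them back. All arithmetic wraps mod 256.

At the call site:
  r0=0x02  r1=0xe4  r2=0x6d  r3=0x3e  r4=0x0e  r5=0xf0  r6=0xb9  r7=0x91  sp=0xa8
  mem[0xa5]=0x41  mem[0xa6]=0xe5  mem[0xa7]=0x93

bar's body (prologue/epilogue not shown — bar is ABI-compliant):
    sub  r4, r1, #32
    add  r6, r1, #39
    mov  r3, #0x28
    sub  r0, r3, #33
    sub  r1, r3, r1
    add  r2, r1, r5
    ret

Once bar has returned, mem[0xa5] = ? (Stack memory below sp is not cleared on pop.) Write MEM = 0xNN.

MEM = 0xb9

prologue: push r3 → mem[0xa7]=0x3e, sp=0xa7
prologue: push r4 → mem[0xa6]=0x0e, sp=0xa6
prologue: push r6 → mem[0xa5]=0xb9, sp=0xa5
body[0] sub  r4, r1, #32 → r4=0xc4
body[1] add  r6, r1, #39 → r6=0x0b
body[2] mov  r3, #0x28 → r3=0x28
body[3] sub  r0, r3, #33 → r0=0x07
body[4] sub  r1, r3, r1 → r1=0x44
body[5] add  r2, r1, r5 → r2=0x34
epilogue: pop r6=0xb9, sp=0xa6
epilogue: pop r4=0x0e, sp=0xa7
epilogue: pop r3=0x3e, sp=0xa8
prologue pushed ['r3', 'r4', 'r6'] at ['0xa7', '0xa6', '0xa5']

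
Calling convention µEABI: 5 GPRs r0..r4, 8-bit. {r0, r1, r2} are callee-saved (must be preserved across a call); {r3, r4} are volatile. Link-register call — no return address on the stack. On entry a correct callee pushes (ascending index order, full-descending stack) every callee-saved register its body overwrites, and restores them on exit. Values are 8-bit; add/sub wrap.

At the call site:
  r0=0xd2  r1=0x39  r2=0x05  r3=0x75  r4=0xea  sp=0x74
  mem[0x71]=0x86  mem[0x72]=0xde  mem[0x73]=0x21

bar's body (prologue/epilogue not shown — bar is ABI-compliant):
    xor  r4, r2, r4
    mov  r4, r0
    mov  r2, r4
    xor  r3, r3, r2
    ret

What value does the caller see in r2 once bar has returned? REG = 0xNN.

prologue: push r2 → mem[0x73]=0x05, sp=0x73
body[0] xor  r4, r2, r4 → r4=0xef
body[1] mov  r4, r0 → r4=0xd2
body[2] mov  r2, r4 → r2=0xd2
body[3] xor  r3, r3, r2 → r3=0xa7
epilogue: pop r2=0x05, sp=0x74
r2 is callee-saved → restored

REG = 0x05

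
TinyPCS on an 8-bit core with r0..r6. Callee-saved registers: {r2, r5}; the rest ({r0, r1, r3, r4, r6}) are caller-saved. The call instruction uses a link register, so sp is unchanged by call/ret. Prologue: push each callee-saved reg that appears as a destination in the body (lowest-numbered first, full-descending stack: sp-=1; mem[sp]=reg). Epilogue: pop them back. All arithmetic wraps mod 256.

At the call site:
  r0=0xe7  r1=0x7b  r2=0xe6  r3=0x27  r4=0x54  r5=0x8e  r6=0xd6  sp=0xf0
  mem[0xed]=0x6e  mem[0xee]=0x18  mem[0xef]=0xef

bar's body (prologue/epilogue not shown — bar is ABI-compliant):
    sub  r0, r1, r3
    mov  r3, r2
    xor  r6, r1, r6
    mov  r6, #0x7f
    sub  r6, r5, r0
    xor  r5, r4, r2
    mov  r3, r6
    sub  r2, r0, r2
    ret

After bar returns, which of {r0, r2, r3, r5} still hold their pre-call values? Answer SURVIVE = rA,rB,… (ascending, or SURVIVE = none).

SURVIVE = r2,r5

prologue: push r2 → mem[0xef]=0xe6, sp=0xef
prologue: push r5 → mem[0xee]=0x8e, sp=0xee
body[0] sub  r0, r1, r3 → r0=0x54
body[1] mov  r3, r2 → r3=0xe6
body[2] xor  r6, r1, r6 → r6=0xad
body[3] mov  r6, #0x7f → r6=0x7f
body[4] sub  r6, r5, r0 → r6=0x3a
body[5] xor  r5, r4, r2 → r5=0xb2
body[6] mov  r3, r6 → r3=0x3a
body[7] sub  r2, r0, r2 → r2=0x6e
epilogue: pop r5=0x8e, sp=0xef
epilogue: pop r2=0xe6, sp=0xf0
r0: caller-saved, written=True
r2: callee-saved, written=True
r3: caller-saved, written=True
r5: callee-saved, written=True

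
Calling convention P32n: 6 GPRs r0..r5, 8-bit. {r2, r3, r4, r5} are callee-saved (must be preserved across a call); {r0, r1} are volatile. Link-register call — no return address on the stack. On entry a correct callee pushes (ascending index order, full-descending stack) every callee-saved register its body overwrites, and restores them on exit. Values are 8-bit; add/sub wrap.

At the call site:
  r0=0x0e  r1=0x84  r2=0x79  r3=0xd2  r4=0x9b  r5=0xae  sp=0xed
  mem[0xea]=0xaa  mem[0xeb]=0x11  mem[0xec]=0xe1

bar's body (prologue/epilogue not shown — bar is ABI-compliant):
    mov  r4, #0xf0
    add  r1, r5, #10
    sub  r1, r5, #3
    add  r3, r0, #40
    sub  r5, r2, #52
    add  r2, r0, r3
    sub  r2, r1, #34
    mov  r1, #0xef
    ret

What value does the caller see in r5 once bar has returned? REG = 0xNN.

REG = 0xae

prologue: push r2 → mem[0xec]=0x79, sp=0xec
prologue: push r3 → mem[0xeb]=0xd2, sp=0xeb
prologue: push r4 → mem[0xea]=0x9b, sp=0xea
prologue: push r5 → mem[0xe9]=0xae, sp=0xe9
body[0] mov  r4, #0xf0 → r4=0xf0
body[1] add  r1, r5, #10 → r1=0xb8
body[2] sub  r1, r5, #3 → r1=0xab
body[3] add  r3, r0, #40 → r3=0x36
body[4] sub  r5, r2, #52 → r5=0x45
body[5] add  r2, r0, r3 → r2=0x44
body[6] sub  r2, r1, #34 → r2=0x89
body[7] mov  r1, #0xef → r1=0xef
epilogue: pop r5=0xae, sp=0xea
epilogue: pop r4=0x9b, sp=0xeb
epilogue: pop r3=0xd2, sp=0xec
epilogue: pop r2=0x79, sp=0xed
r5 is callee-saved → restored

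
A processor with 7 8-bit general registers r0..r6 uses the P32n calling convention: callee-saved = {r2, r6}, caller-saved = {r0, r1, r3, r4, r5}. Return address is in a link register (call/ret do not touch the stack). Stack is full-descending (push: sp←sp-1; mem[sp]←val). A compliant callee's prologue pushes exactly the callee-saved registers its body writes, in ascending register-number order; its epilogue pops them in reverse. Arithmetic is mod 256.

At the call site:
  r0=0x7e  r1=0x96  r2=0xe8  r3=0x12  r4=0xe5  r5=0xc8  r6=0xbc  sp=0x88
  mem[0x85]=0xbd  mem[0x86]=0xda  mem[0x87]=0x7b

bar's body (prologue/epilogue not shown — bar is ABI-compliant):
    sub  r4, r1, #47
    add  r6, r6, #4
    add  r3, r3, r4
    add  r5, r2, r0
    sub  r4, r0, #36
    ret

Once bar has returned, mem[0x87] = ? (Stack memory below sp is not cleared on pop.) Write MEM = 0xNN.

prologue: push r6 → mem[0x87]=0xbc, sp=0x87
body[0] sub  r4, r1, #47 → r4=0x67
body[1] add  r6, r6, #4 → r6=0xc0
body[2] add  r3, r3, r4 → r3=0x79
body[3] add  r5, r2, r0 → r5=0x66
body[4] sub  r4, r0, #36 → r4=0x5a
epilogue: pop r6=0xbc, sp=0x88
prologue pushed ['r6'] at ['0x87']

MEM = 0xbc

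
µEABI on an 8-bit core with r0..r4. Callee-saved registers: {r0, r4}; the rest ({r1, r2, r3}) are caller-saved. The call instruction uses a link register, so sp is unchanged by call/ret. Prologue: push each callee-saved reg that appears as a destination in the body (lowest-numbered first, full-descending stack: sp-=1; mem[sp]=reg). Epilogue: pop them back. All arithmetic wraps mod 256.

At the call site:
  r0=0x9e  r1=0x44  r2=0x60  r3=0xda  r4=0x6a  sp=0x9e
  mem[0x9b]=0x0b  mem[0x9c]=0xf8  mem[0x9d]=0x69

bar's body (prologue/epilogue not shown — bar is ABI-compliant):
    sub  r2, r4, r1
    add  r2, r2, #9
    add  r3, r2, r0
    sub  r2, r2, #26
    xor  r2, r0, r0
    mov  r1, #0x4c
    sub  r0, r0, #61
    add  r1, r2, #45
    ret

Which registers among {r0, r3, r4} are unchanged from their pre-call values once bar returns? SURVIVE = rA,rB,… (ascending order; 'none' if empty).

prologue: push r0 → mem[0x9d]=0x9e, sp=0x9d
body[0] sub  r2, r4, r1 → r2=0x26
body[1] add  r2, r2, #9 → r2=0x2f
body[2] add  r3, r2, r0 → r3=0xcd
body[3] sub  r2, r2, #26 → r2=0x15
body[4] xor  r2, r0, r0 → r2=0x00
body[5] mov  r1, #0x4c → r1=0x4c
body[6] sub  r0, r0, #61 → r0=0x61
body[7] add  r1, r2, #45 → r1=0x2d
epilogue: pop r0=0x9e, sp=0x9e
r0: callee-saved, written=True
r3: caller-saved, written=True
r4: callee-saved, written=False

SURVIVE = r0,r4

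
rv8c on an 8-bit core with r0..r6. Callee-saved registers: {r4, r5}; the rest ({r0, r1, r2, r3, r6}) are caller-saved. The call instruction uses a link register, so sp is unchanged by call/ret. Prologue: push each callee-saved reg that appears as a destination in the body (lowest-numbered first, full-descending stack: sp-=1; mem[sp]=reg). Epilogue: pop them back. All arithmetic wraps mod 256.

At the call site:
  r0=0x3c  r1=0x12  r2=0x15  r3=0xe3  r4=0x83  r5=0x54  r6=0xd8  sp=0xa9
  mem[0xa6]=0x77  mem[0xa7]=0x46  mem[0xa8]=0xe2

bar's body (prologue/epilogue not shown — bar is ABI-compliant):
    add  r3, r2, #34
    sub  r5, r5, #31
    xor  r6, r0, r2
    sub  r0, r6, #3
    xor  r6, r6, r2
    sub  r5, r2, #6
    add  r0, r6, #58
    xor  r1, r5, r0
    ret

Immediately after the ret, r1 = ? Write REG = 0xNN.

prologue: push r5 → mem[0xa8]=0x54, sp=0xa8
body[0] add  r3, r2, #34 → r3=0x37
body[1] sub  r5, r5, #31 → r5=0x35
body[2] xor  r6, r0, r2 → r6=0x29
body[3] sub  r0, r6, #3 → r0=0x26
body[4] xor  r6, r6, r2 → r6=0x3c
body[5] sub  r5, r2, #6 → r5=0x0f
body[6] add  r0, r6, #58 → r0=0x76
body[7] xor  r1, r5, r0 → r1=0x79
epilogue: pop r5=0x54, sp=0xa9
r1 is caller-saved → body value

REG = 0x79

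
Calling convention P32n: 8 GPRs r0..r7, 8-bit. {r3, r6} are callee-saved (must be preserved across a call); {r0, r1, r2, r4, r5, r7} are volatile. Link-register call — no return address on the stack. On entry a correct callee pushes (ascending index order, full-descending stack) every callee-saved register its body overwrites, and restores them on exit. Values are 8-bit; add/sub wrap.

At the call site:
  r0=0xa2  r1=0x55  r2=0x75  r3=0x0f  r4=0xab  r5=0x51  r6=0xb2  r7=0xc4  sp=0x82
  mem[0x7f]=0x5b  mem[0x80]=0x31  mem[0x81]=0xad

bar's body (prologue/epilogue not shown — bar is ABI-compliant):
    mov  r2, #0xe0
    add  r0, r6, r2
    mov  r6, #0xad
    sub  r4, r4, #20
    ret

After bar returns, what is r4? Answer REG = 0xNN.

prologue: push r6 → mem[0x81]=0xb2, sp=0x81
body[0] mov  r2, #0xe0 → r2=0xe0
body[1] add  r0, r6, r2 → r0=0x92
body[2] mov  r6, #0xad → r6=0xad
body[3] sub  r4, r4, #20 → r4=0x97
epilogue: pop r6=0xb2, sp=0x82
r4 is caller-saved → body value

REG = 0x97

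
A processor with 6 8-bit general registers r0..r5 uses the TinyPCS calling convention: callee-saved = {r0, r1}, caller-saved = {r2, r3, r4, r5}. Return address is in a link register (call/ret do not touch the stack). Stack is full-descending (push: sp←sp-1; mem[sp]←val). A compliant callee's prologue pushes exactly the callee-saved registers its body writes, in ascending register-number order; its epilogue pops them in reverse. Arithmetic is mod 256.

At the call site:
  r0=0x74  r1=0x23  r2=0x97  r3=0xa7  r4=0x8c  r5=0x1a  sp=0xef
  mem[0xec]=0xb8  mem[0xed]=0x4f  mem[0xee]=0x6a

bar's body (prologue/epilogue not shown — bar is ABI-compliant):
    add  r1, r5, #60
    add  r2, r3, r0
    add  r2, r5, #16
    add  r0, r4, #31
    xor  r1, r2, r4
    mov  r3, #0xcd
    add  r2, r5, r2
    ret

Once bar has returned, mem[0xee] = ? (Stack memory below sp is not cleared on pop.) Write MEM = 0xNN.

prologue: push r0 -> mem[0xee]=0x74, sp=0xee
prologue: push r1 -> mem[0xed]=0x23, sp=0xed
body[0] add  r1, r5, #60 -> r1=0x56
body[1] add  r2, r3, r0 -> r2=0x1b
body[2] add  r2, r5, #16 -> r2=0x2a
body[3] add  r0, r4, #31 -> r0=0xab
body[4] xor  r1, r2, r4 -> r1=0xa6
body[5] mov  r3, #0xcd -> r3=0xcd
body[6] add  r2, r5, r2 -> r2=0x44
epilogue: pop r1=0x23, sp=0xee
epilogue: pop r0=0x74, sp=0xef
prologue pushed ['r0', 'r1'] at ['0xee', '0xed']

MEM = 0x74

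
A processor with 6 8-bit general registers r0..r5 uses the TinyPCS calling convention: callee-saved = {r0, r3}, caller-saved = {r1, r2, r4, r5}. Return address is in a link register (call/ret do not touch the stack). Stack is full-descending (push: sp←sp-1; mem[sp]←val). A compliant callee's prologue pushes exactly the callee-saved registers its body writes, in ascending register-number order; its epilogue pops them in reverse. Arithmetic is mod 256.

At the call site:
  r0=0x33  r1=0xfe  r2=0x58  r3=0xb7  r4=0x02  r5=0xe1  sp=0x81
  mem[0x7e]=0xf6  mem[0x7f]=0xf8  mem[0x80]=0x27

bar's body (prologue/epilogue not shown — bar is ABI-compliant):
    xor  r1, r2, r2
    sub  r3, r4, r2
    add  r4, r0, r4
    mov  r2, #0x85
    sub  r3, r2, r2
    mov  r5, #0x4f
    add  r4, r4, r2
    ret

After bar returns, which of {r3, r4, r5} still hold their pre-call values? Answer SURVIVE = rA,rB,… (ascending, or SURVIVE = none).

prologue: push r3 -> mem[0x80]=0xb7, sp=0x80
body[0] xor  r1, r2, r2 -> r1=0x00
body[1] sub  r3, r4, r2 -> r3=0xaa
body[2] add  r4, r0, r4 -> r4=0x35
body[3] mov  r2, #0x85 -> r2=0x85
body[4] sub  r3, r2, r2 -> r3=0x00
body[5] mov  r5, #0x4f -> r5=0x4f
body[6] add  r4, r4, r2 -> r4=0xba
epilogue: pop r3=0xb7, sp=0x81
r3: callee-saved, written=True
r4: caller-saved, written=True
r5: caller-saved, written=True

SURVIVE = r3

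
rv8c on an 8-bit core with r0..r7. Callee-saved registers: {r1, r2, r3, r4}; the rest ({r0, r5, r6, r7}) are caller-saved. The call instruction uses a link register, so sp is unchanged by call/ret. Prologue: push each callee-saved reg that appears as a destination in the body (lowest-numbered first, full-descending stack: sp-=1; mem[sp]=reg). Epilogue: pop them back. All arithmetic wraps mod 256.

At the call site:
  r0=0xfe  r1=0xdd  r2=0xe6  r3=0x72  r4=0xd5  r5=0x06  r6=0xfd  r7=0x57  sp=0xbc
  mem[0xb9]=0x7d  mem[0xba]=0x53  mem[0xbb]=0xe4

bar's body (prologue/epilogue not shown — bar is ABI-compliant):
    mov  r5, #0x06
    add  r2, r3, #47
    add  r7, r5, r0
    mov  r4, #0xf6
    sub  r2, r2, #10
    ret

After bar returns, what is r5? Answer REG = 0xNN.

prologue: push r2 → mem[0xbb]=0xe6, sp=0xbb
prologue: push r4 → mem[0xba]=0xd5, sp=0xba
body[0] mov  r5, #0x06 → r5=0x06
body[1] add  r2, r3, #47 → r2=0xa1
body[2] add  r7, r5, r0 → r7=0x04
body[3] mov  r4, #0xf6 → r4=0xf6
body[4] sub  r2, r2, #10 → r2=0x97
epilogue: pop r4=0xd5, sp=0xbb
epilogue: pop r2=0xe6, sp=0xbc
r5 is caller-saved → body value

REG = 0x06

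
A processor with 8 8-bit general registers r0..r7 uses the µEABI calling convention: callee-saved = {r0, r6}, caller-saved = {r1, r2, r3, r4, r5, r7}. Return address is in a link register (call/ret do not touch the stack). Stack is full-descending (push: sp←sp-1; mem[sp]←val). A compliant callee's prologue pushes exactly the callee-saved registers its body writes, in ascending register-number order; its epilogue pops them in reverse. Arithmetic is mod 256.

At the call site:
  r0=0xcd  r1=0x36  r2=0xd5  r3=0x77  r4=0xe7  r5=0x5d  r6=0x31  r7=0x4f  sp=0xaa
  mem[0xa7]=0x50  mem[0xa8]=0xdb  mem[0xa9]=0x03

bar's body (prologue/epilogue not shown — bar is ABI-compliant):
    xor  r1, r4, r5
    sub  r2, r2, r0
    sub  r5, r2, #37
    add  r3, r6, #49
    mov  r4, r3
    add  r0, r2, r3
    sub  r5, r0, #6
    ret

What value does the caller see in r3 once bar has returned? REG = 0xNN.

REG = 0x62

prologue: push r0 -> mem[0xa9]=0xcd, sp=0xa9
body[0] xor  r1, r4, r5 -> r1=0xba
body[1] sub  r2, r2, r0 -> r2=0x08
body[2] sub  r5, r2, #37 -> r5=0xe3
body[3] add  r3, r6, #49 -> r3=0x62
body[4] mov  r4, r3 -> r4=0x62
body[5] add  r0, r2, r3 -> r0=0x6a
body[6] sub  r5, r0, #6 -> r5=0x64
epilogue: pop r0=0xcd, sp=0xaa
r3 is caller-saved -> body value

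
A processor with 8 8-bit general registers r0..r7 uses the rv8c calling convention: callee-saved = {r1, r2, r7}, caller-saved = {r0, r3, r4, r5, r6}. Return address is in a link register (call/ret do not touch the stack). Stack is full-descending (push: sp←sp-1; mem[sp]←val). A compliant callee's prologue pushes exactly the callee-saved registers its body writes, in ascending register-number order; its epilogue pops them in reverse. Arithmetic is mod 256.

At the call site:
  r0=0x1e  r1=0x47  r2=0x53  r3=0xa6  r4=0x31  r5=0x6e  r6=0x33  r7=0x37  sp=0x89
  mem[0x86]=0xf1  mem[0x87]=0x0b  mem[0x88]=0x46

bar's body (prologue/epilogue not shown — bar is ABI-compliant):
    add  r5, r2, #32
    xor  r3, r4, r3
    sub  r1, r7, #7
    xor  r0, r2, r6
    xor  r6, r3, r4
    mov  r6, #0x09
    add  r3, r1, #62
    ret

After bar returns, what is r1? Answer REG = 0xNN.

REG = 0x47

prologue: push r1 → mem[0x88]=0x47, sp=0x88
body[0] add  r5, r2, #32 → r5=0x73
body[1] xor  r3, r4, r3 → r3=0x97
body[2] sub  r1, r7, #7 → r1=0x30
body[3] xor  r0, r2, r6 → r0=0x60
body[4] xor  r6, r3, r4 → r6=0xa6
body[5] mov  r6, #0x09 → r6=0x09
body[6] add  r3, r1, #62 → r3=0x6e
epilogue: pop r1=0x47, sp=0x89
r1 is callee-saved → restored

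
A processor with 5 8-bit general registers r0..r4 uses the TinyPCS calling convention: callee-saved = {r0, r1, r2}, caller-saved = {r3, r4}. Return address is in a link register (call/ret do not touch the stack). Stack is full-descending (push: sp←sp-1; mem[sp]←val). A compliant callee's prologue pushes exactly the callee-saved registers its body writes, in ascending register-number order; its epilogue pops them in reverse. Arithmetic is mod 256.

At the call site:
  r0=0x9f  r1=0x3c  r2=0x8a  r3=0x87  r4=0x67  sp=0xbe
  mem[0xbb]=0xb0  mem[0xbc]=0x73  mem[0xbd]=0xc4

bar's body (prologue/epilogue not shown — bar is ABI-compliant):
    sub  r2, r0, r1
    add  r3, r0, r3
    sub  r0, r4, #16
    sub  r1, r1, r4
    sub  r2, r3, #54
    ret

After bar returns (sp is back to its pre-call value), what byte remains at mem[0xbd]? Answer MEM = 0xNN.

prologue: push r0 -> mem[0xbd]=0x9f, sp=0xbd
prologue: push r1 -> mem[0xbc]=0x3c, sp=0xbc
prologue: push r2 -> mem[0xbb]=0x8a, sp=0xbb
body[0] sub  r2, r0, r1 -> r2=0x63
body[1] add  r3, r0, r3 -> r3=0x26
body[2] sub  r0, r4, #16 -> r0=0x57
body[3] sub  r1, r1, r4 -> r1=0xd5
body[4] sub  r2, r3, #54 -> r2=0xf0
epilogue: pop r2=0x8a, sp=0xbc
epilogue: pop r1=0x3c, sp=0xbd
epilogue: pop r0=0x9f, sp=0xbe
prologue pushed ['r0', 'r1', 'r2'] at ['0xbd', '0xbc', '0xbb']

MEM = 0x9f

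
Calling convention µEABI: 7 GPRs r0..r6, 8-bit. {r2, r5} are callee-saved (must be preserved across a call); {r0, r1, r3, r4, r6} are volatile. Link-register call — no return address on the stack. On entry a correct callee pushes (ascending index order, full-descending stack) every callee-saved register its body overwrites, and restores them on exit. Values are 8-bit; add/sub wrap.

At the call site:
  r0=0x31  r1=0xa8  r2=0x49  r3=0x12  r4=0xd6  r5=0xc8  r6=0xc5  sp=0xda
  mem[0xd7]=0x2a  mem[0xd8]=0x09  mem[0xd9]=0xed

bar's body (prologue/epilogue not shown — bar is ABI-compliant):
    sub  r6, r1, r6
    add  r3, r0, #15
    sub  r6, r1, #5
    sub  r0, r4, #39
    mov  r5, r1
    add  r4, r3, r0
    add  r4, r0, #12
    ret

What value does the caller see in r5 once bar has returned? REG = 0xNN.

REG = 0xc8

prologue: push r5 -> mem[0xd9]=0xc8, sp=0xd9
body[0] sub  r6, r1, r6 -> r6=0xe3
body[1] add  r3, r0, #15 -> r3=0x40
body[2] sub  r6, r1, #5 -> r6=0xa3
body[3] sub  r0, r4, #39 -> r0=0xaf
body[4] mov  r5, r1 -> r5=0xa8
body[5] add  r4, r3, r0 -> r4=0xef
body[6] add  r4, r0, #12 -> r4=0xbb
epilogue: pop r5=0xc8, sp=0xda
r5 is callee-saved -> restored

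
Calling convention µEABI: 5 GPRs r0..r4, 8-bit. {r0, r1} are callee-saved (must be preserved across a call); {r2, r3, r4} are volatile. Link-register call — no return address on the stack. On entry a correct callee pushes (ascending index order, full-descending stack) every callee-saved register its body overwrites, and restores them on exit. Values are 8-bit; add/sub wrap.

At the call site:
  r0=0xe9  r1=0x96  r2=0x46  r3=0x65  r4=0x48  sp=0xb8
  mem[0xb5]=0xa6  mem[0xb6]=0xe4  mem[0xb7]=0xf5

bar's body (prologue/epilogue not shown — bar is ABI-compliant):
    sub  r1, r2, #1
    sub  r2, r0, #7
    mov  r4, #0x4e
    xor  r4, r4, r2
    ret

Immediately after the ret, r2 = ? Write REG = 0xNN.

prologue: push r1 → mem[0xb7]=0x96, sp=0xb7
body[0] sub  r1, r2, #1 → r1=0x45
body[1] sub  r2, r0, #7 → r2=0xe2
body[2] mov  r4, #0x4e → r4=0x4e
body[3] xor  r4, r4, r2 → r4=0xac
epilogue: pop r1=0x96, sp=0xb8
r2 is caller-saved → body value

REG = 0xe2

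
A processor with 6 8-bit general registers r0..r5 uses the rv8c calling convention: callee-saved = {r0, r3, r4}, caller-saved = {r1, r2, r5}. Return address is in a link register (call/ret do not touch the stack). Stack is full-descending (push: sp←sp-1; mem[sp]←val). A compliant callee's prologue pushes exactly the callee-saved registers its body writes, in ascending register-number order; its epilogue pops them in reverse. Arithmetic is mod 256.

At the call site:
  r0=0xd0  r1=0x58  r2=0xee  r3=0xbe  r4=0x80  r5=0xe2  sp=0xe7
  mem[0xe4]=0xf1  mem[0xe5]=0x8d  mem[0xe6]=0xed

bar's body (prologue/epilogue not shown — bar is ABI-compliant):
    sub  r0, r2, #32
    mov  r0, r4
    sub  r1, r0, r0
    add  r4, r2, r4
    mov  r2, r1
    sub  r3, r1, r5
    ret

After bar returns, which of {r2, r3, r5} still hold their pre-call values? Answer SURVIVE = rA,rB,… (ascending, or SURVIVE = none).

SURVIVE = r3,r5

prologue: push r0 → mem[0xe6]=0xd0, sp=0xe6
prologue: push r3 → mem[0xe5]=0xbe, sp=0xe5
prologue: push r4 → mem[0xe4]=0x80, sp=0xe4
body[0] sub  r0, r2, #32 → r0=0xce
body[1] mov  r0, r4 → r0=0x80
body[2] sub  r1, r0, r0 → r1=0x00
body[3] add  r4, r2, r4 → r4=0x6e
body[4] mov  r2, r1 → r2=0x00
body[5] sub  r3, r1, r5 → r3=0x1e
epilogue: pop r4=0x80, sp=0xe5
epilogue: pop r3=0xbe, sp=0xe6
epilogue: pop r0=0xd0, sp=0xe7
r2: caller-saved, written=True
r3: callee-saved, written=True
r5: caller-saved, written=False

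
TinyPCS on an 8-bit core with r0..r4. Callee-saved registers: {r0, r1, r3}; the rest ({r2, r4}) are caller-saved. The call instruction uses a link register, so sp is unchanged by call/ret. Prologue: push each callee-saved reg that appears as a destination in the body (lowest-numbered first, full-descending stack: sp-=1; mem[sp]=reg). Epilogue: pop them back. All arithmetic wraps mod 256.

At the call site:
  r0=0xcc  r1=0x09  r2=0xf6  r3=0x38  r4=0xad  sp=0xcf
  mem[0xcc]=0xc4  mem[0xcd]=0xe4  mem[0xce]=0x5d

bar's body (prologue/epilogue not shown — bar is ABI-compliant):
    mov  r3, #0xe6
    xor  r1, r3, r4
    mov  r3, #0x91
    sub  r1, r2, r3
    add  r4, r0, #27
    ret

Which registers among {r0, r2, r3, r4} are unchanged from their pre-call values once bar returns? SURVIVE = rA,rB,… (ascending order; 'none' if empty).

prologue: push r1 → mem[0xce]=0x09, sp=0xce
prologue: push r3 → mem[0xcd]=0x38, sp=0xcd
body[0] mov  r3, #0xe6 → r3=0xe6
body[1] xor  r1, r3, r4 → r1=0x4b
body[2] mov  r3, #0x91 → r3=0x91
body[3] sub  r1, r2, r3 → r1=0x65
body[4] add  r4, r0, #27 → r4=0xe7
epilogue: pop r3=0x38, sp=0xce
epilogue: pop r1=0x09, sp=0xcf
r0: callee-saved, written=False
r2: caller-saved, written=False
r3: callee-saved, written=True
r4: caller-saved, written=True

SURVIVE = r0,r2,r3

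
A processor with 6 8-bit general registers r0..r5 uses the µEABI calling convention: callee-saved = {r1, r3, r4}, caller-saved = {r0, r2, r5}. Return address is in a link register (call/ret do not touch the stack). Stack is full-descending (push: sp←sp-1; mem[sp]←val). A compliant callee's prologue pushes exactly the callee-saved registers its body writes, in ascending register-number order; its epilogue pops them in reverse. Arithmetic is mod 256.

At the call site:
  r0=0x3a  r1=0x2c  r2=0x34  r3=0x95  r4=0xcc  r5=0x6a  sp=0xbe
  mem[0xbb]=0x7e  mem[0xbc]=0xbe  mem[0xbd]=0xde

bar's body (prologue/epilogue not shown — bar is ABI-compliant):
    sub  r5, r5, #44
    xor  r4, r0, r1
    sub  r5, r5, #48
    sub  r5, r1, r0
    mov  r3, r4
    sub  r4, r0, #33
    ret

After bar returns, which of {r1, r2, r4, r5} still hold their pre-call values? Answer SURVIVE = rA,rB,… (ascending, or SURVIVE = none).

prologue: push r3 -> mem[0xbd]=0x95, sp=0xbd
prologue: push r4 -> mem[0xbc]=0xcc, sp=0xbc
body[0] sub  r5, r5, #44 -> r5=0x3e
body[1] xor  r4, r0, r1 -> r4=0x16
body[2] sub  r5, r5, #48 -> r5=0x0e
body[3] sub  r5, r1, r0 -> r5=0xf2
body[4] mov  r3, r4 -> r3=0x16
body[5] sub  r4, r0, #33 -> r4=0x19
epilogue: pop r4=0xcc, sp=0xbd
epilogue: pop r3=0x95, sp=0xbe
r1: callee-saved, written=False
r2: caller-saved, written=False
r4: callee-saved, written=True
r5: caller-saved, written=True

SURVIVE = r1,r2,r4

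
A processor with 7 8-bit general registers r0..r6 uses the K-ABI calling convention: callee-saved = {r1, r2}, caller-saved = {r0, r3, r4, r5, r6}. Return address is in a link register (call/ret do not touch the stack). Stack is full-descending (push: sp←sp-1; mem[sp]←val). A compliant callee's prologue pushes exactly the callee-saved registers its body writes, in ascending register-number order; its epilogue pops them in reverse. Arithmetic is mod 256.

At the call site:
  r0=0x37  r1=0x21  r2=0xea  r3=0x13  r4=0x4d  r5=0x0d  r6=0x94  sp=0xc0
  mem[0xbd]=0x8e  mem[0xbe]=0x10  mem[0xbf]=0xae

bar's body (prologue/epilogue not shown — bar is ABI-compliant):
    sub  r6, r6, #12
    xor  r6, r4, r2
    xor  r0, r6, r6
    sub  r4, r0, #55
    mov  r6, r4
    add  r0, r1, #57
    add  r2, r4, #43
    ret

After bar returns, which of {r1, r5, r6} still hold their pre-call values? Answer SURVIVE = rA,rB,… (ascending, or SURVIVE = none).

SURVIVE = r1,r5

prologue: push r2 -> mem[0xbf]=0xea, sp=0xbf
body[0] sub  r6, r6, #12 -> r6=0x88
body[1] xor  r6, r4, r2 -> r6=0xa7
body[2] xor  r0, r6, r6 -> r0=0x00
body[3] sub  r4, r0, #55 -> r4=0xc9
body[4] mov  r6, r4 -> r6=0xc9
body[5] add  r0, r1, #57 -> r0=0x5a
body[6] add  r2, r4, #43 -> r2=0xf4
epilogue: pop r2=0xea, sp=0xc0
r1: callee-saved, written=False
r5: caller-saved, written=False
r6: caller-saved, written=True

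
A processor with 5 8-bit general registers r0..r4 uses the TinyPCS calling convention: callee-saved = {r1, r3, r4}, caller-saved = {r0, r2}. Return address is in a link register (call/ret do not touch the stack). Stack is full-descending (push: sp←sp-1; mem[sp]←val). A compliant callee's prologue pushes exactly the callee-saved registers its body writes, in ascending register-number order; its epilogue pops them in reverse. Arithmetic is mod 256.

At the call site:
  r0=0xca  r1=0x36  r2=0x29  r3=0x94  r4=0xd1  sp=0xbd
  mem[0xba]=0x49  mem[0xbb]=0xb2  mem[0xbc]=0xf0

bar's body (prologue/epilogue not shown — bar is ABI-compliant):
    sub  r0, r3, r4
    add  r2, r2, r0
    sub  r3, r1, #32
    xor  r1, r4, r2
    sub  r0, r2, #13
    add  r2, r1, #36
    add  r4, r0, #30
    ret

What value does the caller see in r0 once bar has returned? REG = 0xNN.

prologue: push r1 → mem[0xbc]=0x36, sp=0xbc
prologue: push r3 → mem[0xbb]=0x94, sp=0xbb
prologue: push r4 → mem[0xba]=0xd1, sp=0xba
body[0] sub  r0, r3, r4 → r0=0xc3
body[1] add  r2, r2, r0 → r2=0xec
body[2] sub  r3, r1, #32 → r3=0x16
body[3] xor  r1, r4, r2 → r1=0x3d
body[4] sub  r0, r2, #13 → r0=0xdf
body[5] add  r2, r1, #36 → r2=0x61
body[6] add  r4, r0, #30 → r4=0xfd
epilogue: pop r4=0xd1, sp=0xbb
epilogue: pop r3=0x94, sp=0xbc
epilogue: pop r1=0x36, sp=0xbd
r0 is caller-saved → body value

REG = 0xdf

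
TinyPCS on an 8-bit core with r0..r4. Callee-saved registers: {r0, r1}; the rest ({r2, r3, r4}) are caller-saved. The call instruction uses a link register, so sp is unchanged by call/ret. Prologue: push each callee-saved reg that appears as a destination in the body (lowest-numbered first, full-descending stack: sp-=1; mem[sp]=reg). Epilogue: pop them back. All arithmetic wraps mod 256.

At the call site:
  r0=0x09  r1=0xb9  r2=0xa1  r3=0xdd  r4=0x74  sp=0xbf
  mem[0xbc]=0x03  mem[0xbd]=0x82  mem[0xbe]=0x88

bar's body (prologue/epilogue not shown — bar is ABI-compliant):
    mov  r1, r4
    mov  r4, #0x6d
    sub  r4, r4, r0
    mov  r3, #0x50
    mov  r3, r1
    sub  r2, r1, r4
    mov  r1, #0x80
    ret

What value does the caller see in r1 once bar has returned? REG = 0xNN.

REG = 0xb9

prologue: push r1 -> mem[0xbe]=0xb9, sp=0xbe
body[0] mov  r1, r4 -> r1=0x74
body[1] mov  r4, #0x6d -> r4=0x6d
body[2] sub  r4, r4, r0 -> r4=0x64
body[3] mov  r3, #0x50 -> r3=0x50
body[4] mov  r3, r1 -> r3=0x74
body[5] sub  r2, r1, r4 -> r2=0x10
body[6] mov  r1, #0x80 -> r1=0x80
epilogue: pop r1=0xb9, sp=0xbf
r1 is callee-saved -> restored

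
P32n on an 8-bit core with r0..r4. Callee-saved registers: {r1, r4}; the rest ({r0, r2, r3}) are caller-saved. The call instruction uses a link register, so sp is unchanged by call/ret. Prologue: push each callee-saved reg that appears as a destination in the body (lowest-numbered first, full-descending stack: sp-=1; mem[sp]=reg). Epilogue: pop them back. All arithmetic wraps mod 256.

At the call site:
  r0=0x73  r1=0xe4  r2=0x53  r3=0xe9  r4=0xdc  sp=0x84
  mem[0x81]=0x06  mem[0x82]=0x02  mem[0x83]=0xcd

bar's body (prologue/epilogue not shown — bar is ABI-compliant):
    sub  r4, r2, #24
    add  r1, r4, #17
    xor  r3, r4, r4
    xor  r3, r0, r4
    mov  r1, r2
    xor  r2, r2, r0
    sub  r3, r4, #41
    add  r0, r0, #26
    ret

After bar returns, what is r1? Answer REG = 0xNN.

REG = 0xe4

prologue: push r1 → mem[0x83]=0xe4, sp=0x83
prologue: push r4 → mem[0x82]=0xdc, sp=0x82
body[0] sub  r4, r2, #24 → r4=0x3b
body[1] add  r1, r4, #17 → r1=0x4c
body[2] xor  r3, r4, r4 → r3=0x00
body[3] xor  r3, r0, r4 → r3=0x48
body[4] mov  r1, r2 → r1=0x53
body[5] xor  r2, r2, r0 → r2=0x20
body[6] sub  r3, r4, #41 → r3=0x12
body[7] add  r0, r0, #26 → r0=0x8d
epilogue: pop r4=0xdc, sp=0x83
epilogue: pop r1=0xe4, sp=0x84
r1 is callee-saved → restored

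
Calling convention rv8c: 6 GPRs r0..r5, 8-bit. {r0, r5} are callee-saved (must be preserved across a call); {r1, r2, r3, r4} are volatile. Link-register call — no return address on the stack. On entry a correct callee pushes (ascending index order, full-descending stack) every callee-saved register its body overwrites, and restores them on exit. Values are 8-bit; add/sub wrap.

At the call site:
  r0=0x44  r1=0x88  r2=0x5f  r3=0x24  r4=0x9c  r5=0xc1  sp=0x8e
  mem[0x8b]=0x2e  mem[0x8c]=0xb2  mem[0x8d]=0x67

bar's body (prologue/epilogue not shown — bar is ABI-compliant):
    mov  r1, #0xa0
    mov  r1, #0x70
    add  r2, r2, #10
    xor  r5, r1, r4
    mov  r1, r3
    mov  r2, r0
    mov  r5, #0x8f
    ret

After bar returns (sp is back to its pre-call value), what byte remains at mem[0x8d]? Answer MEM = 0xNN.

prologue: push r5 → mem[0x8d]=0xc1, sp=0x8d
body[0] mov  r1, #0xa0 → r1=0xa0
body[1] mov  r1, #0x70 → r1=0x70
body[2] add  r2, r2, #10 → r2=0x69
body[3] xor  r5, r1, r4 → r5=0xec
body[4] mov  r1, r3 → r1=0x24
body[5] mov  r2, r0 → r2=0x44
body[6] mov  r5, #0x8f → r5=0x8f
epilogue: pop r5=0xc1, sp=0x8e
prologue pushed ['r5'] at ['0x8d']

MEM = 0xc1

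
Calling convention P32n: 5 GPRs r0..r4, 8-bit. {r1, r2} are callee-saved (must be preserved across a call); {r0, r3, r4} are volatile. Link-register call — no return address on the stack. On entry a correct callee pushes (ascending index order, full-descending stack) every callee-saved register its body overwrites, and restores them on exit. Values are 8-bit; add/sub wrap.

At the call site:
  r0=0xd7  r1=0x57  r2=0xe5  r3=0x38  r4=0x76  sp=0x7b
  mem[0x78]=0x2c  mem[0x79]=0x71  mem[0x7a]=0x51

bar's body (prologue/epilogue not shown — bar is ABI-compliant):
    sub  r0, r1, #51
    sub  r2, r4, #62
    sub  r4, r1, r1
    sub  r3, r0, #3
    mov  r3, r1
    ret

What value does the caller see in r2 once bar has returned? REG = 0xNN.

prologue: push r2 -> mem[0x7a]=0xe5, sp=0x7a
body[0] sub  r0, r1, #51 -> r0=0x24
body[1] sub  r2, r4, #62 -> r2=0x38
body[2] sub  r4, r1, r1 -> r4=0x00
body[3] sub  r3, r0, #3 -> r3=0x21
body[4] mov  r3, r1 -> r3=0x57
epilogue: pop r2=0xe5, sp=0x7b
r2 is callee-saved -> restored

REG = 0xe5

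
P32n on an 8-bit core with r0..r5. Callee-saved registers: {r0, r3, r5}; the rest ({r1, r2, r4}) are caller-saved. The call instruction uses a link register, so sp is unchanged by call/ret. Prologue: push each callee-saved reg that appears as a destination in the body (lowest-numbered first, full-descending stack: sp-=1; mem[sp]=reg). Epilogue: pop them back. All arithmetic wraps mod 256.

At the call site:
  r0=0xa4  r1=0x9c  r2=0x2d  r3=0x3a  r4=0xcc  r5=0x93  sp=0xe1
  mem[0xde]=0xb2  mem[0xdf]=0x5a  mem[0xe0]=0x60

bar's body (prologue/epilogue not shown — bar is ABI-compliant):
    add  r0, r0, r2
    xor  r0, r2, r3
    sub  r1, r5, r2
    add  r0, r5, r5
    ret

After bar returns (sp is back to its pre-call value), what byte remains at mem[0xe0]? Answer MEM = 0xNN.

prologue: push r0 -> mem[0xe0]=0xa4, sp=0xe0
body[0] add  r0, r0, r2 -> r0=0xd1
body[1] xor  r0, r2, r3 -> r0=0x17
body[2] sub  r1, r5, r2 -> r1=0x66
body[3] add  r0, r5, r5 -> r0=0x26
epilogue: pop r0=0xa4, sp=0xe1
prologue pushed ['r0'] at ['0xe0']

MEM = 0xa4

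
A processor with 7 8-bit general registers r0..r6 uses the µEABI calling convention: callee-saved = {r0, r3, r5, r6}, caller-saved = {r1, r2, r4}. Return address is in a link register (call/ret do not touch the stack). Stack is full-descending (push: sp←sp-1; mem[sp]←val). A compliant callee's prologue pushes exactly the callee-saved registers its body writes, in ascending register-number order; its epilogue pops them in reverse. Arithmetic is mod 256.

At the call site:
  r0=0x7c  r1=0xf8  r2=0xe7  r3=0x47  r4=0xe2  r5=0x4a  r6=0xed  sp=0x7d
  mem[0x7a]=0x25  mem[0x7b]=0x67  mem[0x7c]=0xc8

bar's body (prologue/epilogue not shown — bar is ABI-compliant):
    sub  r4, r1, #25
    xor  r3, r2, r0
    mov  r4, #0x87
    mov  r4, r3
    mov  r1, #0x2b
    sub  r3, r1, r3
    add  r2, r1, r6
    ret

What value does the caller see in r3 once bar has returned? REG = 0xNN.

REG = 0x47

prologue: push r3 -> mem[0x7c]=0x47, sp=0x7c
body[0] sub  r4, r1, #25 -> r4=0xdf
body[1] xor  r3, r2, r0 -> r3=0x9b
body[2] mov  r4, #0x87 -> r4=0x87
body[3] mov  r4, r3 -> r4=0x9b
body[4] mov  r1, #0x2b -> r1=0x2b
body[5] sub  r3, r1, r3 -> r3=0x90
body[6] add  r2, r1, r6 -> r2=0x18
epilogue: pop r3=0x47, sp=0x7d
r3 is callee-saved -> restored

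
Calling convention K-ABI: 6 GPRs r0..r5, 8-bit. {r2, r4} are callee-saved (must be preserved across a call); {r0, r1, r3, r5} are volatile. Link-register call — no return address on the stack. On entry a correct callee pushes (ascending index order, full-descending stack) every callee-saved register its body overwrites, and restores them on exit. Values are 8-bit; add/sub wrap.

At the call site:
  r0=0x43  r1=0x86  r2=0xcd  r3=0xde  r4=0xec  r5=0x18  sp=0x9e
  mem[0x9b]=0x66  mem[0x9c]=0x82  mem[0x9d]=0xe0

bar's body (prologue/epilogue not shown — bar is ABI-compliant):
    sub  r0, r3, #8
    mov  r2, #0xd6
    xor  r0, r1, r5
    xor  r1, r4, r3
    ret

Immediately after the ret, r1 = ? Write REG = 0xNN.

prologue: push r2 → mem[0x9d]=0xcd, sp=0x9d
body[0] sub  r0, r3, #8 → r0=0xd6
body[1] mov  r2, #0xd6 → r2=0xd6
body[2] xor  r0, r1, r5 → r0=0x9e
body[3] xor  r1, r4, r3 → r1=0x32
epilogue: pop r2=0xcd, sp=0x9e
r1 is caller-saved → body value

REG = 0x32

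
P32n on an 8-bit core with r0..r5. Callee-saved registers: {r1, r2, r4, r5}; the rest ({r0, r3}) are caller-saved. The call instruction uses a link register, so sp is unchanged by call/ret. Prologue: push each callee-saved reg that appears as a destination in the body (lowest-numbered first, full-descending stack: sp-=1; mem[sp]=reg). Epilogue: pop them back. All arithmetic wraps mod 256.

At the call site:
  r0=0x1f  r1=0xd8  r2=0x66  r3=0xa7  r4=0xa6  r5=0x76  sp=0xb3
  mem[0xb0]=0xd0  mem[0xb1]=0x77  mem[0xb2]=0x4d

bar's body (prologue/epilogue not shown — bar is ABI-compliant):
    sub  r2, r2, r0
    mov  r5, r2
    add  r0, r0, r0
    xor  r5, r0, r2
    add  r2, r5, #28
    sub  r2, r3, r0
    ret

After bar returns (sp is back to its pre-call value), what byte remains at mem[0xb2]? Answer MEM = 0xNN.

prologue: push r2 -> mem[0xb2]=0x66, sp=0xb2
prologue: push r5 -> mem[0xb1]=0x76, sp=0xb1
body[0] sub  r2, r2, r0 -> r2=0x47
body[1] mov  r5, r2 -> r5=0x47
body[2] add  r0, r0, r0 -> r0=0x3e
body[3] xor  r5, r0, r2 -> r5=0x79
body[4] add  r2, r5, #28 -> r2=0x95
body[5] sub  r2, r3, r0 -> r2=0x69
epilogue: pop r5=0x76, sp=0xb2
epilogue: pop r2=0x66, sp=0xb3
prologue pushed ['r2', 'r5'] at ['0xb2', '0xb1']

MEM = 0x66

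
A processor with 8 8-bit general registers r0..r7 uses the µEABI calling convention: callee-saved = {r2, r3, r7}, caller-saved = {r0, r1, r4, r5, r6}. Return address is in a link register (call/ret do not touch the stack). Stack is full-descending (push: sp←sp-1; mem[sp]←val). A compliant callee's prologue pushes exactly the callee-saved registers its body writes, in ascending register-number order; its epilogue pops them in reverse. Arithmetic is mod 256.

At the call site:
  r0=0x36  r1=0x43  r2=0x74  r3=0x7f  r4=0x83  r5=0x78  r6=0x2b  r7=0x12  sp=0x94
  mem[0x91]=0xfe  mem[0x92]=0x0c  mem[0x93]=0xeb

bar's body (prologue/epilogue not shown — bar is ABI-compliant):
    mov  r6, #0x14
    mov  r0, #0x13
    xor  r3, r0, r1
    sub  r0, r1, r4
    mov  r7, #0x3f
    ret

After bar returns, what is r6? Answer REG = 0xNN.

REG = 0x14

prologue: push r3 -> mem[0x93]=0x7f, sp=0x93
prologue: push r7 -> mem[0x92]=0x12, sp=0x92
body[0] mov  r6, #0x14 -> r6=0x14
body[1] mov  r0, #0x13 -> r0=0x13
body[2] xor  r3, r0, r1 -> r3=0x50
body[3] sub  r0, r1, r4 -> r0=0xc0
body[4] mov  r7, #0x3f -> r7=0x3f
epilogue: pop r7=0x12, sp=0x93
epilogue: pop r3=0x7f, sp=0x94
r6 is caller-saved -> body value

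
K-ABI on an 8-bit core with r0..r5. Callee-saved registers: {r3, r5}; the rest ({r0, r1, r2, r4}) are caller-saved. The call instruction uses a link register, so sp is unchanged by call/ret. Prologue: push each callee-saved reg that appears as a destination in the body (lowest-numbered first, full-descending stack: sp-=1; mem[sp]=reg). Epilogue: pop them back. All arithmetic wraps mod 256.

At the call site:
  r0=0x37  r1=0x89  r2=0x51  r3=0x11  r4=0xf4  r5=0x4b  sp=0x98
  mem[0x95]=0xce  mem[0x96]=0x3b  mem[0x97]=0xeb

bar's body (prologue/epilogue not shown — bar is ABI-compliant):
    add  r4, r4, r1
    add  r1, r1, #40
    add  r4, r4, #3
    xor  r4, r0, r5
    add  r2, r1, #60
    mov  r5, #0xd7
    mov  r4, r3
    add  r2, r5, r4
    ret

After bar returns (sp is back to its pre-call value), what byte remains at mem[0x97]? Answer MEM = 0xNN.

MEM = 0x4b

prologue: push r5 → mem[0x97]=0x4b, sp=0x97
body[0] add  r4, r4, r1 → r4=0x7d
body[1] add  r1, r1, #40 → r1=0xb1
body[2] add  r4, r4, #3 → r4=0x80
body[3] xor  r4, r0, r5 → r4=0x7c
body[4] add  r2, r1, #60 → r2=0xed
body[5] mov  r5, #0xd7 → r5=0xd7
body[6] mov  r4, r3 → r4=0x11
body[7] add  r2, r5, r4 → r2=0xe8
epilogue: pop r5=0x4b, sp=0x98
prologue pushed ['r5'] at ['0x97']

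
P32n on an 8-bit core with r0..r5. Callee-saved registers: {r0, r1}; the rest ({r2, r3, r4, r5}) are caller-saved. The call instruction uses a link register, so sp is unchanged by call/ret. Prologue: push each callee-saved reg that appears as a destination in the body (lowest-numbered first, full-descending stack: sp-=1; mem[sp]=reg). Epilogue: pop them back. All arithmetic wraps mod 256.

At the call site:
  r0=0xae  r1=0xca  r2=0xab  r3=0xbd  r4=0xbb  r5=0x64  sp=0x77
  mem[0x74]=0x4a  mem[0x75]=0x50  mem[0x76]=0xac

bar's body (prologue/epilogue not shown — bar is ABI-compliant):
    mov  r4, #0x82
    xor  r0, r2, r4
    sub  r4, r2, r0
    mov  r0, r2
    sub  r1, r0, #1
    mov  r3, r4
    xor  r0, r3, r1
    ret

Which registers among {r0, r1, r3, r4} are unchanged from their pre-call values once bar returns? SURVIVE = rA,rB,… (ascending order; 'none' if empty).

prologue: push r0 → mem[0x76]=0xae, sp=0x76
prologue: push r1 → mem[0x75]=0xca, sp=0x75
body[0] mov  r4, #0x82 → r4=0x82
body[1] xor  r0, r2, r4 → r0=0x29
body[2] sub  r4, r2, r0 → r4=0x82
body[3] mov  r0, r2 → r0=0xab
body[4] sub  r1, r0, #1 → r1=0xaa
body[5] mov  r3, r4 → r3=0x82
body[6] xor  r0, r3, r1 → r0=0x28
epilogue: pop r1=0xca, sp=0x76
epilogue: pop r0=0xae, sp=0x77
r0: callee-saved, written=True
r1: callee-saved, written=True
r3: caller-saved, written=True
r4: caller-saved, written=True

SURVIVE = r0,r1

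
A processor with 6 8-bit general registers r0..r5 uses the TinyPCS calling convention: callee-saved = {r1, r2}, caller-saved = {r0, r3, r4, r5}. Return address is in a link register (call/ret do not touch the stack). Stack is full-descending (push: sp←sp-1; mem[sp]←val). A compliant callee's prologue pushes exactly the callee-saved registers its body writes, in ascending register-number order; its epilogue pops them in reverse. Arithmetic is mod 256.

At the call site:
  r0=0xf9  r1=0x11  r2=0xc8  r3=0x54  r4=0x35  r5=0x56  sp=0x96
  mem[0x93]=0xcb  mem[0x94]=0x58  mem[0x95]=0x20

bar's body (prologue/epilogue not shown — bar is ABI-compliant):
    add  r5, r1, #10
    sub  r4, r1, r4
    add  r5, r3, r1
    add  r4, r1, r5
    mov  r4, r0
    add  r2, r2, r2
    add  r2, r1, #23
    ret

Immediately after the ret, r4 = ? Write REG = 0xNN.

REG = 0xf9

prologue: push r2 → mem[0x95]=0xc8, sp=0x95
body[0] add  r5, r1, #10 → r5=0x1b
body[1] sub  r4, r1, r4 → r4=0xdc
body[2] add  r5, r3, r1 → r5=0x65
body[3] add  r4, r1, r5 → r4=0x76
body[4] mov  r4, r0 → r4=0xf9
body[5] add  r2, r2, r2 → r2=0x90
body[6] add  r2, r1, #23 → r2=0x28
epilogue: pop r2=0xc8, sp=0x96
r4 is caller-saved → body value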